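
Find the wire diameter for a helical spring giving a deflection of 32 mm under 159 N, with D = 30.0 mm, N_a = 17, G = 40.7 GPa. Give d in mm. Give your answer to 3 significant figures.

4.60 mm

Required rate k = F/δ = 159/32 = 4.9688 N/mm
d = (8D³N_a·k / G)^(1/4) = (8·30.0³·17·4.9688 / (40.7×10³))^0.25
  = (448.29)^0.25 = 4.6014 mm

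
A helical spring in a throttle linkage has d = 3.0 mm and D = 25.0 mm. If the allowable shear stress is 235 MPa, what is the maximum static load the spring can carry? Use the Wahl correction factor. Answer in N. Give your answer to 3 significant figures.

84.7 N

C = D/d = 25.0/3.0 = 8.3333
K_W = (4C−1)/(4C−4) + 0.615/C = 32.333/29.333 + 0.0738 = 1.1761
τ_max = K·8FD/(πd³) → F_max = τ_allow·πd³/(8DK)
F_max = 235·π·3.0³/(8·25.0·1.1761) = 19933/235.21 = 84.746 N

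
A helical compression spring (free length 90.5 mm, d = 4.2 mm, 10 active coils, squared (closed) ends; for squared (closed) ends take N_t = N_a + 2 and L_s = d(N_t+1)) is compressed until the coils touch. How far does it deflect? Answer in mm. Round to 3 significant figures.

N_t = 12; L_s = 4.2·13 = 54.6 mm
δ_solid = L₀ − L_s = 90.5 − 54.6 = 35.9 mm

35.9 mm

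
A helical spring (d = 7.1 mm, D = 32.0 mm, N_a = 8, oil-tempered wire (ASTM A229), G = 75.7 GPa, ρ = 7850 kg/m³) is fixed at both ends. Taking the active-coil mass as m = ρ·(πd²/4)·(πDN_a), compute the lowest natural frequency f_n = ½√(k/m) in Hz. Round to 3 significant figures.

k = Gd⁴/(8D³N_a) = (75.7×10³)(7.1⁴)/(8·32.0³·8) = 91.727 N/mm = 91727 N/m
Wire length L = πDN_a = π·32.0·8 = 804.25 mm
m = ρ·(πd²/4)·L = 7850 × 39.592×10⁻⁶ m² × 0.80425 m = 0.24996 kg
f_n = ½√(k/m) = 0.5·√(91727/0.24996) = 0.5·√(3.6697e+05) = 302.89 Hz

303 Hz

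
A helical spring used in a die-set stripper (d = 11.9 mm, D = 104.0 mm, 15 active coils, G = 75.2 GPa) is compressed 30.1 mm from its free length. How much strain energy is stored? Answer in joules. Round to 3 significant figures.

k = Gd⁴/(8D³N_a) = (75.2×10³)(11.9⁴)/(8·104.0³·15) = 11.172 N/mm
U = ½kδ² = 0.5 × 11.172 × 30.1² = 5060.9 N·mm = 5.0609 J

5.06 J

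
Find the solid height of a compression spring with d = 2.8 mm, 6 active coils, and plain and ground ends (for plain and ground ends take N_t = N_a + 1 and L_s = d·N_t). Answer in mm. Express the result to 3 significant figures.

19.6 mm

plain and ground ends: N_t = N_a + 1 = 6 + 1 = 7
L_s = d·N_t = 2.8 × 7 = 19.6 mm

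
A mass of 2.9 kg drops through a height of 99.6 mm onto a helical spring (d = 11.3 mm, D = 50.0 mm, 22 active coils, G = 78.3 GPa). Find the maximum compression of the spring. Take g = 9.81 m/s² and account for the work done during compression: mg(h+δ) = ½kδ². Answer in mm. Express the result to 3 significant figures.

10.4 mm

k = Gd⁴/(8D³N_a) = (78.3×10³)(11.3⁴)/(8·50.0³·22) = 58.03 N/mm
W = mg = 2.9 × 9.81 = 28.449 N
½kδ² − Wδ − Wh = 0 → δ = (W + √(W² + 2kWh))/k
δ = (28.449 + √(809.35 + 328859))/58.03 = (28.449 + 574.17)/58.03 = 10.385 mm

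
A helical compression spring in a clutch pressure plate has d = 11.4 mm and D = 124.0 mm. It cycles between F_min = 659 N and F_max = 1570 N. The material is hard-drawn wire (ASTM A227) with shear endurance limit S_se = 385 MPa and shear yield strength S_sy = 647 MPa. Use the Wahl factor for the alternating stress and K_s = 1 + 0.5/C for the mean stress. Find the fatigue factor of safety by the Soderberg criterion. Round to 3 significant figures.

C = D/d = 124.0/11.4 = 10.8772; K_W = (4C−1)/(4C−4)+0.615/C = 1.1325; K_s = 1+0.5/C = 1.0460
F_a = (F_max−F_min)/2 = 455.5 N; F_m = (F_max+F_min)/2 = 1114.5 N
τ_a = K_W·8F_aD/(πd³) = 1.1325 × 97.081 = 109.94 MPa
τ_m = K_s·8F_mD/(πd³) = 1.0460 × 237.53 = 248.45 MPa
Soderberg: 1/n_f = τ_a/S_se + τ_m/S_sy = 109.94/385 + 248.45/647 = 0.28556 + 0.38401 = 0.66957
n_f = 1/0.66957 = 1.493

1.49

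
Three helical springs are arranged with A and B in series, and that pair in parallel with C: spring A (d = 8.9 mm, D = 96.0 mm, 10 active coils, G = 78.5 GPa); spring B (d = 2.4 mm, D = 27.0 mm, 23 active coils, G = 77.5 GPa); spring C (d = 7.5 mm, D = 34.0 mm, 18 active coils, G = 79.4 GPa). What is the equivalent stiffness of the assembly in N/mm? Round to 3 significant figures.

45.0 N/mm

k_A = Gd⁴/(8D³N_a) = (78.5×10³)(8.9⁴)/(8·96.0³·10) = 6.9587 N/mm
k_B = Gd⁴/(8D³N_a) = (77.5×10³)(2.4⁴)/(8·27.0³·23) = 0.70997 N/mm
k_C = Gd⁴/(8D³N_a) = (79.4×10³)(7.5⁴)/(8·34.0³·18) = 44.388 N/mm
Springs A,B series: k_AB = 1/(1/6.9587+1/0.70997) = 0.64424 N/mm; parallel with C: k_eq = 0.64424+44.388 = 45.032 N/mm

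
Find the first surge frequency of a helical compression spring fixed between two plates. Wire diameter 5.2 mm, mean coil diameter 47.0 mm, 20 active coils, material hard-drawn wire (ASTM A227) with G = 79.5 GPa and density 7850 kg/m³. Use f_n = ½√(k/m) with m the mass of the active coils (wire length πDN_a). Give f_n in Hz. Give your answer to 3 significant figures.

42.2 Hz

k = Gd⁴/(8D³N_a) = (79.5×10³)(5.2⁴)/(8·47.0³·20) = 3.4992 N/mm = 3499.2 N/m
Wire length L = πDN_a = π·47.0·20 = 2953.1 mm
m = ρ·(πd²/4)·L = 7850 × 21.237×10⁻⁶ m² × 2.9531 m = 0.49232 kg
f_n = ½√(k/m) = 0.5·√(3499.2/0.49232) = 0.5·√(7107.6) = 42.153 Hz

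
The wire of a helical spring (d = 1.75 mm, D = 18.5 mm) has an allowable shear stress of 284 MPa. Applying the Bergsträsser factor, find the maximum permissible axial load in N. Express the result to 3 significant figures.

28.7 N

C = D/d = 18.5/1.75 = 10.5714
K_B = (4C+2)/(4C−3) = 44.286/39.286 = 1.1273
τ_max = K·8FD/(πd³) → F_max = τ_allow·πd³/(8DK)
F_max = 284·π·1.75³/(8·18.5·1.1273) = 4781.7/166.84 = 28.661 N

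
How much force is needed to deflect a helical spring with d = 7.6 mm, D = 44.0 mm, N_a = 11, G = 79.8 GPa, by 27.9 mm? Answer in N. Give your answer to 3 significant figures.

991 N

k = Gd⁴/(8D³N_a) = (79.8×10³)(7.6⁴)/(8·44.0³·11) = 35.515 N/mm
F = k·δ = 35.515 × 27.9 = 990.88 N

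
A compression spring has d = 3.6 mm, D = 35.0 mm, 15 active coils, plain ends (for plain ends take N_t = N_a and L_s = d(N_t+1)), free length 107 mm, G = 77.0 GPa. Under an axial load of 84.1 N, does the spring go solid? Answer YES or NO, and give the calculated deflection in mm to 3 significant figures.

NO, δ = 33.5 mm

k = Gd⁴/(8D³N_a) = (77.0×10³)(3.6⁴)/(8·35.0³·15) = 2.5137 N/mm
N_t = 15; L_s = 3.6·16 = 57.6 mm; δ_solid = L₀ − L_s = 107 − 57.6 = 49.4 mm
δ = F/k = 84.1/2.5137 = 33.457 mm
δ < δ_solid → spring does not go solid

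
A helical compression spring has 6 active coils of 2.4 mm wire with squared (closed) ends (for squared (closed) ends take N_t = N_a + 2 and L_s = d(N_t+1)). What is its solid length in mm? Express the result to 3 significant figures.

21.6 mm

squared (closed) ends: N_t = N_a + 2 = 6 + 2 = 8
L_s = d·(N_t+1) = 2.4 × 9 = 21.6 mm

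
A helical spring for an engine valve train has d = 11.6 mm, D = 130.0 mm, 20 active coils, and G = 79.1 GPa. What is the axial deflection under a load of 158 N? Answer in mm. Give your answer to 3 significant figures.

38.8 mm

k = Gd⁴/(8D³N_a) = (79.1×10³)(11.6⁴)/(8·130.0³·20) = 4.0744 N/mm
δ = F/k = 158 / 4.0744 = 38.779 mm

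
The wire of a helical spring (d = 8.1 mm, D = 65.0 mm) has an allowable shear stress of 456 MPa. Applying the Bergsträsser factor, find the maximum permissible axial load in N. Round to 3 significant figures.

C = D/d = 65.0/8.1 = 8.0247
K_B = (4C+2)/(4C−3) = 34.099/29.099 = 1.1718
τ_max = K·8FD/(πd³) → F_max = τ_allow·πd³/(8DK)
F_max = 456·π·8.1³/(8·65.0·1.1718) = 7.6132e+05/609.35 = 1249.4 N

1250 N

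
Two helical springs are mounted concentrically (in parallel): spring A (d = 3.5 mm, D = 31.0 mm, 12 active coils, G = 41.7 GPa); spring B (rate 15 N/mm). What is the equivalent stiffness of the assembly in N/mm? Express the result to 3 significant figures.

17.2 N/mm

k_A = Gd⁴/(8D³N_a) = (41.7×10³)(3.5⁴)/(8·31.0³·12) = 2.188 N/mm
Parallel: k_eq = 2.188 + 15 = 17.188 N/mm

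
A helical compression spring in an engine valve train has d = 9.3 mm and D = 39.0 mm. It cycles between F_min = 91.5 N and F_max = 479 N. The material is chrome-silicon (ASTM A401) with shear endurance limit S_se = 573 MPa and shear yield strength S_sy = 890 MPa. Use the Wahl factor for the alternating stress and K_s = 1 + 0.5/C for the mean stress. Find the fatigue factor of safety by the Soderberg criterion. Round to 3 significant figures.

C = D/d = 39.0/9.3 = 4.1935; K_W = (4C−1)/(4C−4)+0.615/C = 1.3815; K_s = 1+0.5/C = 1.1192
F_a = (F_max−F_min)/2 = 193.75 N; F_m = (F_max+F_min)/2 = 285.25 N
τ_a = K_W·8F_aD/(πd³) = 1.3815 × 23.922 = 33.048 MPa
τ_m = K_s·8F_mD/(πd³) = 1.1192 × 35.219 = 39.419 MPa
Soderberg: 1/n_f = τ_a/S_se + τ_m/S_sy = 33.048/573 + 39.419/890 = 0.05768 + 0.04429 = 0.10197
n_f = 1/0.10197 = 9.807

9.81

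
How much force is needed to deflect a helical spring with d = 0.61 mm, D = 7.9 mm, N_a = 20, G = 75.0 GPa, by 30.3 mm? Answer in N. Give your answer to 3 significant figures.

3.99 N

k = Gd⁴/(8D³N_a) = (75.0×10³)(0.61⁴)/(8·7.9³·20) = 0.13164 N/mm
F = k·δ = 0.13164 × 30.3 = 3.9886 N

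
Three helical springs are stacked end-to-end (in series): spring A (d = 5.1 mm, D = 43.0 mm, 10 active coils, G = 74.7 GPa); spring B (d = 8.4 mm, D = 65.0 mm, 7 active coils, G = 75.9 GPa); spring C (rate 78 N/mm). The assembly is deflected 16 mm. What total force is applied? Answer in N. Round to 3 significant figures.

89.2 N

k_A = Gd⁴/(8D³N_a) = (74.7×10³)(5.1⁴)/(8·43.0³·10) = 7.9452 N/mm
k_B = Gd⁴/(8D³N_a) = (75.9×10³)(8.4⁴)/(8·65.0³·7) = 24.571 N/mm
Series: 1/k_eq = 1/7.9452 + 1/24.571 + 1/78 = 0.17938; k_eq = 5.5748 N/mm
F = k_eq·δ = 5.5748·16 = 89.196 N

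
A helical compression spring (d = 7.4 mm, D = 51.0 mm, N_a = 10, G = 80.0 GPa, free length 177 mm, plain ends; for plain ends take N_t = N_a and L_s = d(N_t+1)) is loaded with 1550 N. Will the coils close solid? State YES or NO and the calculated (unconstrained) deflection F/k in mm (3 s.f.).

k = Gd⁴/(8D³N_a) = (80.0×10³)(7.4⁴)/(8·51.0³·10) = 22.606 N/mm
N_t = 10; L_s = 7.4·11 = 81.4 mm; δ_solid = L₀ − L_s = 177 − 81.4 = 95.6 mm
δ = F/k = 1550/22.606 = 68.567 mm
δ < δ_solid → spring does not go solid

NO, δ = 68.6 mm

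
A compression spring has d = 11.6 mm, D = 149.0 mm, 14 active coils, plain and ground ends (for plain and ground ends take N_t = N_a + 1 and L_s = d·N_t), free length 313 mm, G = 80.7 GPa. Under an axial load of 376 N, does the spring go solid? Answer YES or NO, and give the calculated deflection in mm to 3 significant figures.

k = Gd⁴/(8D³N_a) = (80.7×10³)(11.6⁴)/(8·149.0³·14) = 3.9439 N/mm
N_t = 15; L_s = 11.6·15 = 174 mm; δ_solid = L₀ − L_s = 313 − 174 = 139 mm
δ = F/k = 376/3.9439 = 95.336 mm
δ < δ_solid → spring does not go solid

NO, δ = 95.3 mm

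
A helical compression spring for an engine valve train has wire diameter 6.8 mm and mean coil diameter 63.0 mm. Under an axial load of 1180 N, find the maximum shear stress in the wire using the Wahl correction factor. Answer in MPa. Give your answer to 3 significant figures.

Spring index C = D/d = 63.0/6.8 = 9.2647
K_W = (4C−1)/(4C−4) + 0.615/C = 36.059/33.059 + 0.0664 = 1.1571
τ₀ = 8FD/(πd³) = 8·1180·63.0/(π·6.8³) = 594720/987.82 = 602.05 MPa
τ_max = K·τ₀ = 1.1571 × 602.05 = 696.65 MPa

697 MPa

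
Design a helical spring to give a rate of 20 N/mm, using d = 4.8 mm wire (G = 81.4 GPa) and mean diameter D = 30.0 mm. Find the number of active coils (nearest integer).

N_a = Gd⁴/(8D³k) = (81.4×10³ × 4.8⁴)/(8 × 30.0³ × 20)
    = 4.32105e+07 / 4.32e+06 = 10 → 10 coils

10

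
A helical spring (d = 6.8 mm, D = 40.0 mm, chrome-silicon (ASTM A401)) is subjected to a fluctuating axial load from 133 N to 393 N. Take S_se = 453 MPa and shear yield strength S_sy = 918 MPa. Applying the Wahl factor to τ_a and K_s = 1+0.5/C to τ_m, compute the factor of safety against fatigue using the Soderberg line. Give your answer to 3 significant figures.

C = D/d = 40.0/6.8 = 5.8824; K_W = (4C−1)/(4C−4)+0.615/C = 1.2582; K_s = 1+0.5/C = 1.0850
F_a = (F_max−F_min)/2 = 130 N; F_m = (F_max+F_min)/2 = 263 N
τ_a = K_W·8F_aD/(πd³) = 1.2582 × 42.113 = 52.985 MPa
τ_m = K_s·8F_mD/(πd³) = 1.0850 × 85.198 = 92.44 MPa
Soderberg: 1/n_f = τ_a/S_se + τ_m/S_sy = 52.985/453 + 92.44/918 = 0.11697 + 0.10070 = 0.21766
n_f = 1/0.21766 = 4.594

4.59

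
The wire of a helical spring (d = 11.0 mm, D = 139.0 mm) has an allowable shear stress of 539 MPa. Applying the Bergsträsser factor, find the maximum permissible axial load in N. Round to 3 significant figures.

C = D/d = 139.0/11.0 = 12.6364
K_B = (4C+2)/(4C−3) = 52.545/47.545 = 1.1052
τ_max = K·8FD/(πd³) → F_max = τ_allow·πd³/(8DK)
F_max = 539·π·11.0³/(8·139.0·1.1052) = 2.2538e+06/1228.9 = 1833.9 N

1830 N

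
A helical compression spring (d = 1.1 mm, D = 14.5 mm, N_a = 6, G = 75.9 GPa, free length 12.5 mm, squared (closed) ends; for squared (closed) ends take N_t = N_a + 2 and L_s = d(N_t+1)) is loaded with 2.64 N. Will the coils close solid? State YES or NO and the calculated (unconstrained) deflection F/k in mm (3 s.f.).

YES, δ = 3.48 mm

k = Gd⁴/(8D³N_a) = (75.9×10³)(1.1⁴)/(8·14.5³·6) = 0.75939 N/mm
N_t = 8; L_s = 1.1·9 = 9.9 mm; δ_solid = L₀ − L_s = 12.5 − 9.9 = 2.6 mm
δ = F/k = 2.64/0.75939 = 3.4765 mm
δ ≥ δ_solid → spring goes solid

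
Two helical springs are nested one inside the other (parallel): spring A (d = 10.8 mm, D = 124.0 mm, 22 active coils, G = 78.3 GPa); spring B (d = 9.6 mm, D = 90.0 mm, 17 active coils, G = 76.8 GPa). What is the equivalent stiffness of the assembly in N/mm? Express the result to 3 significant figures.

k_A = Gd⁴/(8D³N_a) = (78.3×10³)(10.8⁴)/(8·124.0³·22) = 3.1745 N/mm
k_B = Gd⁴/(8D³N_a) = (76.8×10³)(9.6⁴)/(8·90.0³·17) = 6.5793 N/mm
Parallel: k_eq = 3.1745 + 6.5793 = 9.7538 N/mm

9.75 N/mm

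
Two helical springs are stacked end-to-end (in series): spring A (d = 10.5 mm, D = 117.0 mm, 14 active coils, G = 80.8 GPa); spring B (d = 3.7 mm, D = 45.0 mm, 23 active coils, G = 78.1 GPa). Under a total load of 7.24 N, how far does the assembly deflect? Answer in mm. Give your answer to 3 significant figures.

9.62 mm

k_A = Gd⁴/(8D³N_a) = (80.8×10³)(10.5⁴)/(8·117.0³·14) = 5.4751 N/mm
k_B = Gd⁴/(8D³N_a) = (78.1×10³)(3.7⁴)/(8·45.0³·23) = 0.87298 N/mm
Series: 1/k_eq = 1/5.4751 + 1/0.87298 = 1.3282; k_eq = 0.75293 N/mm
δ = F/k_eq = 7.24/0.75293 = 9.6158 mm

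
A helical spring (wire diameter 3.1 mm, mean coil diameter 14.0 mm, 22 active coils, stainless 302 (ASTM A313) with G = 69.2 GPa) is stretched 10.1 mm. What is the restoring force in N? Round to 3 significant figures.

k = Gd⁴/(8D³N_a) = (69.2×10³)(3.1⁴)/(8·14.0³·22) = 13.233 N/mm
F = k·δ = 13.233 × 10.1 = 133.65 N

134 N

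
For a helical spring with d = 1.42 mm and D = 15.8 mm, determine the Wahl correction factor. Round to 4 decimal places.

1.1293

C = D/d = 15.8/1.42 = 11.1268
K_W = (4C−1)/(4C−4) + 0.615/C = 43.507/40.507 + 0.0553 = 1.1293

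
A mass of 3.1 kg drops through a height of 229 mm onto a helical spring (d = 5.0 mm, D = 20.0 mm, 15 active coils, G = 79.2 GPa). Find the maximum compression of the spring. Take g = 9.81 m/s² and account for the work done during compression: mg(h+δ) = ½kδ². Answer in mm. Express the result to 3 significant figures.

k = Gd⁴/(8D³N_a) = (79.2×10³)(5.0⁴)/(8·20.0³·15) = 51.562 N/mm
W = mg = 3.1 × 9.81 = 30.411 N
½kδ² − Wδ − Wh = 0 → δ = (W + √(W² + 2kWh))/k
δ = (30.411 + √(924.83 + 718175))/51.562 = (30.411 + 848)/51.562 = 17.036 mm

17.0 mm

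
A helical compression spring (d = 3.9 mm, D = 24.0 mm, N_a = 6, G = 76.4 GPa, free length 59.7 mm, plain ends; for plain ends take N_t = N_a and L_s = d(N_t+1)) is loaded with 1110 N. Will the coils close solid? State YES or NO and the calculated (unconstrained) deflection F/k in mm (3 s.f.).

k = Gd⁴/(8D³N_a) = (76.4×10³)(3.9⁴)/(8·24.0³·6) = 26.636 N/mm
N_t = 6; L_s = 3.9·7 = 27.3 mm; δ_solid = L₀ − L_s = 59.7 − 27.3 = 32.4 mm
δ = F/k = 1110/26.636 = 41.672 mm
δ ≥ δ_solid → spring goes solid

YES, δ = 41.7 mm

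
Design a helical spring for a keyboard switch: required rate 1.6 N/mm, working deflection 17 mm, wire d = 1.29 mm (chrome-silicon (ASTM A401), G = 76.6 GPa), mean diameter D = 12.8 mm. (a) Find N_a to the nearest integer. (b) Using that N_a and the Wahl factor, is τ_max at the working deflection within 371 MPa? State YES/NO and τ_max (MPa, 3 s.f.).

N_a = Gd⁴/(8D³k) = (76.6×10³)(1.29⁴)/(8·12.8³·1.6) = 7.902 → N_a = 8
Actual rate k = Gd⁴/(8D³·8) = 1.5804 N/mm
Working load F = kδ = 1.5804·17 = 26.867 N
C = 12.8/1.29 = 9.9225; K_W = (4C−1)/(4C−4)+0.615/C = 1.1460
τ_max = K_W·8FD/(πd³) = 1.1460·407.95 = 467.53 MPa
τ_max > 371 MPa → exceeds allowable

(a) 8 coils; (b) NO, τ_max = 468 MPa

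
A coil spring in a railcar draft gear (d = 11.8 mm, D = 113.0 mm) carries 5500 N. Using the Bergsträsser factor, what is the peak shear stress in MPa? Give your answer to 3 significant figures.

Spring index C = D/d = 113.0/11.8 = 9.5763
K_B = (4C+2)/(4C−3) = 40.305/35.305 = 1.1416
τ₀ = 8FD/(πd³) = 8·5500·113.0/(π·11.8³) = 4.972e+06/5161.7 = 963.24 MPa
τ_max = K·τ₀ = 1.1416 × 963.24 = 1099.7 MPa

1100 MPa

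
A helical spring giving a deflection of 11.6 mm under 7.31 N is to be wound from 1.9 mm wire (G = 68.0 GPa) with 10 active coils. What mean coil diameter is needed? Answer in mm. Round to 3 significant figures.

Required rate k = F/δ = 7.31/11.6 = 0.63017 N/mm
D = (Gd⁴/(8N_a·k))^(1/3) = (68.0×10³·1.9⁴/(8·10·0.63017))^(1/3)
  = (17578.2)^(1/3) = 26.0011 mm

26.0 mm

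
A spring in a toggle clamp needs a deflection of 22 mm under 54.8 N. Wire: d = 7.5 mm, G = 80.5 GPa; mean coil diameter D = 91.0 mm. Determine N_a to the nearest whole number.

17

Required rate k = F/δ = 54.8/22 = 2.4909 N/mm
N_a = Gd⁴/(8D³k) = (80.5×10³ × 7.5⁴)/(8 × 91.0³ × 2.4909)
    = 2.54707e+08 / 1.50166e+07 = 16.96 → 17 coils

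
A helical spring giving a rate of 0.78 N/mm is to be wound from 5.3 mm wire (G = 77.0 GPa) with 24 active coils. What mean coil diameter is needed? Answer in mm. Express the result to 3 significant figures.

74.0 mm

D = (Gd⁴/(8N_a·k))^(1/3) = (77.0×10³·5.3⁴/(8·24·0.78))^(1/3)
  = (405694)^(1/3) = 74.0286 mm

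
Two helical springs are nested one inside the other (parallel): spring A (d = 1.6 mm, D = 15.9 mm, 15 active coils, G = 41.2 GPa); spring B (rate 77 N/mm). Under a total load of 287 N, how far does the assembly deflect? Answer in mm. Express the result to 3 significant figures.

k_A = Gd⁴/(8D³N_a) = (41.2×10³)(1.6⁴)/(8·15.9³·15) = 0.55976 N/mm
Parallel: k_eq = 0.55976 + 77 = 77.56 N/mm
δ = F/k_eq = 287/77.56 = 3.7004 mm

3.70 mm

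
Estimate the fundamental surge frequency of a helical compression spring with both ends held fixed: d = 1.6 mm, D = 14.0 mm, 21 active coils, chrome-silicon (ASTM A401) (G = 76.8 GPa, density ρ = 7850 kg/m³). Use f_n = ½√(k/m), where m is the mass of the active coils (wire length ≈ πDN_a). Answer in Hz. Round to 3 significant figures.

k = Gd⁴/(8D³N_a) = (76.8×10³)(1.6⁴)/(8·14.0³·21) = 1.0918 N/mm = 1091.8 N/m
Wire length L = πDN_a = π·14.0·21 = 923.63 mm
m = ρ·(πd²/4)·L = 7850 × 2.0106×10⁻⁶ m² × 0.92363 m = 0.014578 kg
f_n = ½√(k/m) = 0.5·√(1091.8/0.014578) = 0.5·√(74895) = 136.83 Hz

137 Hz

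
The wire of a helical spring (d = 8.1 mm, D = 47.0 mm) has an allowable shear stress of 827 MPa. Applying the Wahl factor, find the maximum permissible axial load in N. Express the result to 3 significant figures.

2910 N

C = D/d = 47.0/8.1 = 5.8025
K_W = (4C−1)/(4C−4) + 0.615/C = 22.210/19.210 + 0.1060 = 1.2622
τ_max = K·8FD/(πd³) → F_max = τ_allow·πd³/(8DK)
F_max = 827·π·8.1³/(8·47.0·1.2622) = 1.3807e+06/474.57 = 2909.4 N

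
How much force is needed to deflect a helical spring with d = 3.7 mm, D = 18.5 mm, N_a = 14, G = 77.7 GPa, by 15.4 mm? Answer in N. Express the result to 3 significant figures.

k = Gd⁴/(8D³N_a) = (77.7×10³)(3.7⁴)/(8·18.5³·14) = 20.535 N/mm
F = k·δ = 20.535 × 15.4 = 316.24 N

316 N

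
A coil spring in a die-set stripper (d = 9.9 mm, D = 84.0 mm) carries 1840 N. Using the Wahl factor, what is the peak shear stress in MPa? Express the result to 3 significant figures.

Spring index C = D/d = 84.0/9.9 = 8.4848
K_W = (4C−1)/(4C−4) + 0.615/C = 32.939/29.939 + 0.0725 = 1.1727
τ₀ = 8FD/(πd³) = 8·1840·84.0/(π·9.9³) = 1.23648e+06/3048.3 = 405.63 MPa
τ_max = K·τ₀ = 1.1727 × 405.63 = 475.68 MPa

476 MPa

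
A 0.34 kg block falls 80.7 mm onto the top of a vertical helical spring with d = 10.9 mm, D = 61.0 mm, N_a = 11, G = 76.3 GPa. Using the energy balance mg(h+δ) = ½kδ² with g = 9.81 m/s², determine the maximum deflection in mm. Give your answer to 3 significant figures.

k = Gd⁴/(8D³N_a) = (76.3×10³)(10.9⁴)/(8·61.0³·11) = 53.921 N/mm
W = mg = 0.34 × 9.81 = 3.3354 N
½kδ² − Wδ − Wh = 0 → δ = (W + √(W² + 2kWh))/k
δ = (3.3354 + √(11.125 + 29027.5))/53.921 = (3.3354 + 170.41)/53.921 = 3.2222 mm

3.22 mm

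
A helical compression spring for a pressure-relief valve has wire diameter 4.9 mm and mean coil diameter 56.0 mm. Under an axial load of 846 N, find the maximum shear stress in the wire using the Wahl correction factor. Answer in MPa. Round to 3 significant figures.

Spring index C = D/d = 56.0/4.9 = 11.4286
K_W = (4C−1)/(4C−4) + 0.615/C = 44.714/41.714 + 0.0538 = 1.1257
τ₀ = 8FD/(πd³) = 8·846·56.0/(π·4.9³) = 379008/369.61 = 1025.4 MPa
τ_max = K·τ₀ = 1.1257 × 1025.4 = 1154.4 MPa

1150 MPa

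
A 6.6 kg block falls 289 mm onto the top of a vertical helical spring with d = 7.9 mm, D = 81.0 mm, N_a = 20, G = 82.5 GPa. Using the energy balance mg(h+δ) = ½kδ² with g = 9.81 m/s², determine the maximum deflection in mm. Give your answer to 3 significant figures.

k = Gd⁴/(8D³N_a) = (82.5×10³)(7.9⁴)/(8·81.0³·20) = 3.7791 N/mm
W = mg = 6.6 × 9.81 = 64.746 N
½kδ² − Wδ − Wh = 0 → δ = (W + √(W² + 2kWh))/k
δ = (64.746 + √(4192 + 141426))/3.7791 = (64.746 + 381.6)/3.7791 = 118.11 mm

118 mm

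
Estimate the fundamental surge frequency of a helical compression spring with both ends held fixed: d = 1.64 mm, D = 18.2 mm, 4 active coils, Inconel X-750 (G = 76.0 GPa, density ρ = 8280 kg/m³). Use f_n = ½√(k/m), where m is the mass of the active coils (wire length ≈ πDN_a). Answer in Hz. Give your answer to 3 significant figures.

422 Hz

k = Gd⁴/(8D³N_a) = (76.0×10³)(1.64⁴)/(8·18.2³·4) = 2.8499 N/mm = 2849.9 N/m
Wire length L = πDN_a = π·18.2·4 = 228.71 mm
m = ρ·(πd²/4)·L = 8280 × 2.1124×10⁻⁶ m² × 0.22871 m = 0.0040003 kg
f_n = ½√(k/m) = 0.5·√(2849.9/0.0040003) = 0.5·√(7.1242e+05) = 422.02 Hz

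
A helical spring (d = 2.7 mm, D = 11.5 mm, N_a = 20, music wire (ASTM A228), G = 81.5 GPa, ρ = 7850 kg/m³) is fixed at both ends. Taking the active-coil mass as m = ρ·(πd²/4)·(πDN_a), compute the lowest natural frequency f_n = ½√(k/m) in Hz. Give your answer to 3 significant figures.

370 Hz

k = Gd⁴/(8D³N_a) = (81.5×10³)(2.7⁴)/(8·11.5³·20) = 17.799 N/mm = 17799 N/m
Wire length L = πDN_a = π·11.5·20 = 722.57 mm
m = ρ·(πd²/4)·L = 7850 × 5.7256×10⁻⁶ m² × 0.72257 m = 0.032476 kg
f_n = ½√(k/m) = 0.5·√(17799/0.032476) = 0.5·√(5.4807e+05) = 370.16 Hz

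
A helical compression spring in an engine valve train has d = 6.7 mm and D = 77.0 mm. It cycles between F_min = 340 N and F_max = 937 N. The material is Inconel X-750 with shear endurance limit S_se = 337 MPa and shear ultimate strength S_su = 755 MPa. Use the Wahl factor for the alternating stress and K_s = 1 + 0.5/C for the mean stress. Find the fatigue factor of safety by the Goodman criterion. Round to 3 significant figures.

0.816

C = D/d = 77.0/6.7 = 11.4925; K_W = (4C−1)/(4C−4)+0.615/C = 1.1250; K_s = 1+0.5/C = 1.0435
F_a = (F_max−F_min)/2 = 298.5 N; F_m = (F_max+F_min)/2 = 638.5 N
τ_a = K_W·8F_aD/(πd³) = 1.1250 × 194.6 = 218.93 MPa
τ_m = K_s·8F_mD/(πd³) = 1.0435 × 416.26 = 434.37 MPa
Goodman: 1/n_f = τ_a/S_se + τ_m/S_su = 218.93/337 + 434.37/755 = 0.64964 + 0.57533 = 1.225
n_f = 1/1.225 = 0.8164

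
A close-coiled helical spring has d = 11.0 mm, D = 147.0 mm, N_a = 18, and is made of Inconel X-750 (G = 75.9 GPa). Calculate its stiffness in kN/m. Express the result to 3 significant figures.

2.43 kN/m

k = Gd⁴/(8D³N_a) = (75.9×10³ × 11.0⁴) / (8 × 147.0³ × 18)
  = 1.11125e+09 / 4.57419e+08 = 2.4294 N/mm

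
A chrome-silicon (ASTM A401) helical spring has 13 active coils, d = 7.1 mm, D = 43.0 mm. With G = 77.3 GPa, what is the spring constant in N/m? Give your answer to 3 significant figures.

k = Gd⁴/(8D³N_a) = (77.3×10³ × 7.1⁴) / (8 × 43.0³ × 13)
  = 1.96432e+08 / 8.26873e+06 = 23.756 N/mm = 23756 N/m

23800 N/m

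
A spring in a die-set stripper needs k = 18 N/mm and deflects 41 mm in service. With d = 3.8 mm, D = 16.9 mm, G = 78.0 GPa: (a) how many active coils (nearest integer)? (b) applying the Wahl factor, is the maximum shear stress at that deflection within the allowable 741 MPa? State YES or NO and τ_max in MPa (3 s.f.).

(a) 23 coils; (b) NO, τ_max = 798 MPa

N_a = Gd⁴/(8D³k) = (78.0×10³)(3.8⁴)/(8·16.9³·18) = 23.4 → N_a = 23
Actual rate k = Gd⁴/(8D³·23) = 18.313 N/mm
Working load F = kδ = 18.313·41 = 750.82 N
C = 16.9/3.8 = 4.4474; K_W = (4C−1)/(4C−4)+0.615/C = 1.3558
τ_max = K_W·8FD/(πd³) = 1.3558·588.86 = 798.4 MPa
τ_max > 741 MPa → exceeds allowable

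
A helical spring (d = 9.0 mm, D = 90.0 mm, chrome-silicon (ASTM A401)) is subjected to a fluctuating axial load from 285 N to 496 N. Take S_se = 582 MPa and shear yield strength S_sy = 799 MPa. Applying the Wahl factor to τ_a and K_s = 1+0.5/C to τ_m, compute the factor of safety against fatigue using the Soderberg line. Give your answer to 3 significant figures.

4.41

C = D/d = 90.0/9.0 = 10.0000; K_W = (4C−1)/(4C−4)+0.615/C = 1.1448; K_s = 1+0.5/C = 1.0500
F_a = (F_max−F_min)/2 = 105.5 N; F_m = (F_max+F_min)/2 = 390.5 N
τ_a = K_W·8F_aD/(πd³) = 1.1448 × 33.167 = 37.971 MPa
τ_m = K_s·8F_mD/(πd³) = 1.0500 × 122.77 = 128.9 MPa
Soderberg: 1/n_f = τ_a/S_se + τ_m/S_sy = 37.971/582 + 128.9/799 = 0.06524 + 0.16133 = 0.22657
n_f = 1/0.22657 = 4.414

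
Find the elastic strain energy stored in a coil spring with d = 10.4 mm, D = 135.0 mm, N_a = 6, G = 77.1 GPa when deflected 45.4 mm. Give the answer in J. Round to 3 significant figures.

7.87 J

k = Gd⁴/(8D³N_a) = (77.1×10³)(10.4⁴)/(8·135.0³·6) = 7.6374 N/mm
U = ½kδ² = 0.5 × 7.6374 × 45.4² = 7870.9 N·mm = 7.8709 J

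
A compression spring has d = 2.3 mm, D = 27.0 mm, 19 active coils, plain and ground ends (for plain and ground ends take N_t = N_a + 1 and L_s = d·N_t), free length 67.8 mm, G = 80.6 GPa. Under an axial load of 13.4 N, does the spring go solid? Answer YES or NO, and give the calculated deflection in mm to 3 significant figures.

NO, δ = 17.8 mm

k = Gd⁴/(8D³N_a) = (80.6×10³)(2.3⁴)/(8·27.0³·19) = 0.7539 N/mm
N_t = 20; L_s = 2.3·20 = 46 mm; δ_solid = L₀ − L_s = 67.8 − 46 = 21.8 mm
δ = F/k = 13.4/0.7539 = 17.774 mm
δ < δ_solid → spring does not go solid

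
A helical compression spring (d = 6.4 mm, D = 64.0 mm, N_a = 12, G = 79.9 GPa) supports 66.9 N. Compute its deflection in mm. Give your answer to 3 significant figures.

12.6 mm

k = Gd⁴/(8D³N_a) = (79.9×10³)(6.4⁴)/(8·64.0³·12) = 5.3267 N/mm
δ = F/k = 66.9 / 5.3267 = 12.559 mm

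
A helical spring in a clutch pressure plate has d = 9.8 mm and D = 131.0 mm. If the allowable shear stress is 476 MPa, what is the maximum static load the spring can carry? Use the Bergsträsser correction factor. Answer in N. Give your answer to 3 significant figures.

1220 N

C = D/d = 131.0/9.8 = 13.3673
K_B = (4C+2)/(4C−3) = 55.469/50.469 = 1.0991
τ_max = K·8FD/(πd³) → F_max = τ_allow·πd³/(8DK)
F_max = 476·π·9.8³/(8·131.0·1.0991) = 1.4075e+06/1151.8 = 1221.9 N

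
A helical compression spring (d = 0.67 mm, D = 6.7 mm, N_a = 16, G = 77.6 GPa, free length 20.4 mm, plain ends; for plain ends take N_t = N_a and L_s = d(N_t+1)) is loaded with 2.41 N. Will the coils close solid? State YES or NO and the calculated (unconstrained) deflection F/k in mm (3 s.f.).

NO, δ = 5.93 mm

k = Gd⁴/(8D³N_a) = (77.6×10³)(0.67⁴)/(8·6.7³·16) = 0.40619 N/mm
N_t = 16; L_s = 0.67·17 = 11.39 mm; δ_solid = L₀ − L_s = 20.4 − 11.39 = 9.01 mm
δ = F/k = 2.41/0.40619 = 5.9332 mm
δ < δ_solid → spring does not go solid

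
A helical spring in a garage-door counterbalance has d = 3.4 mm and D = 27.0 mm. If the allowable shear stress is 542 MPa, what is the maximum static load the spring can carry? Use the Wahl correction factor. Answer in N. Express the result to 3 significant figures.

261 N

C = D/d = 27.0/3.4 = 7.9412
K_W = (4C−1)/(4C−4) + 0.615/C = 30.765/27.765 + 0.0774 = 1.1855
τ_max = K·8FD/(πd³) → F_max = τ_allow·πd³/(8DK)
F_max = 542·π·3.4³/(8·27.0·1.1855) = 66925/256.07 = 261.36 N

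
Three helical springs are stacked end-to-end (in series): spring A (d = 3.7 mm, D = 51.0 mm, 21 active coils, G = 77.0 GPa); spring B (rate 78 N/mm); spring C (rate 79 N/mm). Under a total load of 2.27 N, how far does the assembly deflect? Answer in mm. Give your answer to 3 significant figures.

3.56 mm

k_A = Gd⁴/(8D³N_a) = (77.0×10³)(3.7⁴)/(8·51.0³·21) = 0.64756 N/mm
Series: 1/k_eq = 1/0.64756 + 1/78 + 1/79 = 1.5697; k_eq = 0.63705 N/mm
δ = F/k_eq = 2.27/0.63705 = 3.5633 mm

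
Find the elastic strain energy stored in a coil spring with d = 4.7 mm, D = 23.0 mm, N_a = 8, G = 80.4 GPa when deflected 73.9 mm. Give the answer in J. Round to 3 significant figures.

138 J

k = Gd⁴/(8D³N_a) = (80.4×10³)(4.7⁴)/(8·23.0³·8) = 50.383 N/mm
U = ½kδ² = 0.5 × 50.383 × 73.9² = 1.3758e+05 N·mm = 137.58 J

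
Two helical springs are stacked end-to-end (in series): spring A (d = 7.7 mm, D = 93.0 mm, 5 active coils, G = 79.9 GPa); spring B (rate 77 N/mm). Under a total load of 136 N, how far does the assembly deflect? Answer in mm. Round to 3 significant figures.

17.3 mm

k_A = Gd⁴/(8D³N_a) = (79.9×10³)(7.7⁴)/(8·93.0³·5) = 8.7297 N/mm
Series: 1/k_eq = 1/8.7297 + 1/77 = 0.12754; k_eq = 7.8408 N/mm
δ = F/k_eq = 136/7.8408 = 17.345 mm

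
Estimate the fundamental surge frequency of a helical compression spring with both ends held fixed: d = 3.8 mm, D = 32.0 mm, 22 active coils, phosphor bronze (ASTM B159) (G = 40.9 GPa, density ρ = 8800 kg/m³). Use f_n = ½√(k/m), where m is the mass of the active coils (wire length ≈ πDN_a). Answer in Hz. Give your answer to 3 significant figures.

k = Gd⁴/(8D³N_a) = (40.9×10³)(3.8⁴)/(8·32.0³·22) = 1.4788 N/mm = 1478.8 N/m
Wire length L = πDN_a = π·32.0·22 = 2211.7 mm
m = ρ·(πd²/4)·L = 8800 × 11.341×10⁻⁶ m² × 2.2117 m = 0.22073 kg
f_n = ½√(k/m) = 0.5·√(1478.8/0.22073) = 0.5·√(6699.4) = 40.925 Hz

40.9 Hz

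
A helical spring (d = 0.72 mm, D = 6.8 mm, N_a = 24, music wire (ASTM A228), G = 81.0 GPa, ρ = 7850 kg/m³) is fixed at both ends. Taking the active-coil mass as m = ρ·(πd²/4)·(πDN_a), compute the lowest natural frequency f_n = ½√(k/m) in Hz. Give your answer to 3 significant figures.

k = Gd⁴/(8D³N_a) = (81.0×10³)(0.72⁴)/(8·6.8³·24) = 0.36057 N/mm = 360.57 N/m
Wire length L = πDN_a = π·6.8·24 = 512.71 mm
m = ρ·(πd²/4)·L = 7850 × 0.40715×10⁻⁶ m² × 0.51271 m = 0.0016387 kg
f_n = ½√(k/m) = 0.5·√(360.57/0.0016387) = 0.5·√(2.2004e+05) = 234.54 Hz

235 Hz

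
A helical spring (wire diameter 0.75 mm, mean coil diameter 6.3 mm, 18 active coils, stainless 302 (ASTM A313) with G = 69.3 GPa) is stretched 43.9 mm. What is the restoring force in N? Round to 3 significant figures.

26.7 N

k = Gd⁴/(8D³N_a) = (69.3×10³)(0.75⁴)/(8·6.3³·18) = 0.60897 N/mm
F = k·δ = 0.60897 × 43.9 = 26.734 N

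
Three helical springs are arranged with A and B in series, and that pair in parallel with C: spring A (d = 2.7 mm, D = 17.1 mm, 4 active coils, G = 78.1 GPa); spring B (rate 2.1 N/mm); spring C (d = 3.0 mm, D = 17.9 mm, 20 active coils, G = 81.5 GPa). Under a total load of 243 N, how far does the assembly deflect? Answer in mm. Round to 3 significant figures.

26.6 mm

k_A = Gd⁴/(8D³N_a) = (78.1×10³)(2.7⁴)/(8·17.1³·4) = 25.94 N/mm
k_C = Gd⁴/(8D³N_a) = (81.5×10³)(3.0⁴)/(8·17.9³·20) = 7.1939 N/mm
Springs A,B series: k_AB = 1/(1/25.94+1/2.1) = 1.9427 N/mm; parallel with C: k_eq = 1.9427+7.1939 = 9.1366 N/mm
δ = F/k_eq = 243/9.1366 = 26.596 mm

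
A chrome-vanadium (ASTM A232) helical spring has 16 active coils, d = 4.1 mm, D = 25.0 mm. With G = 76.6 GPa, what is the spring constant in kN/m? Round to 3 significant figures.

10.8 kN/m

k = Gd⁴/(8D³N_a) = (76.6×10³ × 4.1⁴) / (8 × 25.0³ × 16)
  = 2.16453e+07 / 2e+06 = 10.823 N/mm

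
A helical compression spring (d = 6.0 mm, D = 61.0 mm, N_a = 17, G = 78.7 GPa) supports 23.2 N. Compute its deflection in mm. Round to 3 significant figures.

k = Gd⁴/(8D³N_a) = (78.7×10³)(6.0⁴)/(8·61.0³·17) = 3.3041 N/mm
δ = F/k = 23.2 / 3.3041 = 7.0216 mm

7.02 mm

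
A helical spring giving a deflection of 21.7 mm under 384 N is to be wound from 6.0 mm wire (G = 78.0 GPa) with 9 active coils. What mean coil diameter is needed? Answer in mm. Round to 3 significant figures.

43.0 mm

Required rate k = F/δ = 384/21.7 = 17.696 N/mm
D = (Gd⁴/(8N_a·k))^(1/3) = (78.0×10³·6.0⁴/(8·9·17.696))^(1/3)
  = (79340.6)^(1/3) = 42.9700 mm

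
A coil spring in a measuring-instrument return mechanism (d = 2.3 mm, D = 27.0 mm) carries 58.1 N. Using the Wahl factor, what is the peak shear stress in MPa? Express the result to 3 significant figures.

Spring index C = D/d = 27.0/2.3 = 11.7391
K_W = (4C−1)/(4C−4) + 0.615/C = 45.957/42.957 + 0.0524 = 1.1222
τ₀ = 8FD/(πd³) = 8·58.1·27.0/(π·2.3³) = 12549.6/38.224 = 328.32 MPa
τ_max = K·τ₀ = 1.1222 × 328.32 = 368.45 MPa

368 MPa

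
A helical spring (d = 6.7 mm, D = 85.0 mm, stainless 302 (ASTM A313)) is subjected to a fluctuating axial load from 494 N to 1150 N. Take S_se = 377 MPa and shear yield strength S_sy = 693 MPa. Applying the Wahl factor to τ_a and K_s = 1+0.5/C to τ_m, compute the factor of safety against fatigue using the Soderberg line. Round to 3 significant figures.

C = D/d = 85.0/6.7 = 12.6866; K_W = (4C−1)/(4C−4)+0.615/C = 1.1127; K_s = 1+0.5/C = 1.0394
F_a = (F_max−F_min)/2 = 328 N; F_m = (F_max+F_min)/2 = 822 N
τ_a = K_W·8F_aD/(πd³) = 1.1127 × 236.05 = 262.64 MPa
τ_m = K_s·8F_mD/(πd³) = 1.0394 × 591.57 = 614.89 MPa
Soderberg: 1/n_f = τ_a/S_se + τ_m/S_sy = 262.64/377 + 614.89/693 = 0.69667 + 0.88728 = 1.5839
n_f = 1/1.5839 = 0.6313

0.631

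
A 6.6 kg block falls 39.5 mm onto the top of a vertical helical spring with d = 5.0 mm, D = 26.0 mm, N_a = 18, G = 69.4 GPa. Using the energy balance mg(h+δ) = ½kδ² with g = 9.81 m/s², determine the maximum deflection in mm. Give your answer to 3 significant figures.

k = Gd⁴/(8D³N_a) = (69.4×10³)(5.0⁴)/(8·26.0³·18) = 17.138 N/mm
W = mg = 6.6 × 9.81 = 64.746 N
½kδ² − Wδ − Wh = 0 → δ = (W + √(W² + 2kWh))/k
δ = (64.746 + √(4192 + 87659.1))/17.138 = (64.746 + 303.07)/17.138 = 21.462 mm

21.5 mm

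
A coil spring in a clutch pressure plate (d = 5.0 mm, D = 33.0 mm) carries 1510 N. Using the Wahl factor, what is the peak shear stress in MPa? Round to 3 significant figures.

1250 MPa

Spring index C = D/d = 33.0/5.0 = 6.6000
K_W = (4C−1)/(4C−4) + 0.615/C = 25.400/22.400 + 0.0932 = 1.2271
τ₀ = 8FD/(πd³) = 8·1510·33.0/(π·5.0³) = 398640/392.7 = 1015.1 MPa
τ_max = K·τ₀ = 1.2271 × 1015.1 = 1245.7 MPa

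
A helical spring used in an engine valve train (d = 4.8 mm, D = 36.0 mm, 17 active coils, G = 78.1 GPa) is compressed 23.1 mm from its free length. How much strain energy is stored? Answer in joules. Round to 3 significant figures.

k = Gd⁴/(8D³N_a) = (78.1×10³)(4.8⁴)/(8·36.0³·17) = 6.5339 N/mm
U = ½kδ² = 0.5 × 6.5339 × 23.1² = 1743.3 N·mm = 1.7433 J

1.74 J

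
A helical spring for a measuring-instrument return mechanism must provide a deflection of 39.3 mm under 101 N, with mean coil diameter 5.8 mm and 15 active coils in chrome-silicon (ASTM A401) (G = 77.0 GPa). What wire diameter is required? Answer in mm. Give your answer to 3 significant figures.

0.940 mm

Required rate k = F/δ = 101/39.3 = 2.57 N/mm
d = (8D³N_a·k / G)^(1/4) = (8·5.8³·15·2.57 / (77.0×10³))^0.25
  = (0.78145)^0.25 = 0.9402 mm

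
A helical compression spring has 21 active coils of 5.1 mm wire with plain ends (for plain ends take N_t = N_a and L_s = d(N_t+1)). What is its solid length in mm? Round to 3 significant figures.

112 mm

plain ends: N_t = N_a = 21
L_s = d·(N_t+1) = 5.1 × 22 = 112.2 mm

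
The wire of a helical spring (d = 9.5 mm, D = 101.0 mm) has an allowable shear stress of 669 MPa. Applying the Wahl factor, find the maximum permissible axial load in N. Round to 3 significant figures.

C = D/d = 101.0/9.5 = 10.6316
K_W = (4C−1)/(4C−4) + 0.615/C = 41.526/38.526 + 0.0578 = 1.1357
τ_max = K·8FD/(πd³) → F_max = τ_allow·πd³/(8DK)
F_max = 669·π·9.5³/(8·101.0·1.1357) = 1.802e+06/917.66 = 1963.7 N

1960 N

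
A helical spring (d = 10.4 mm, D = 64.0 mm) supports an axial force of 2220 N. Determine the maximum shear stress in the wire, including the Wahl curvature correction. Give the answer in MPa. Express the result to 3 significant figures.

401 MPa

Spring index C = D/d = 64.0/10.4 = 6.1538
K_W = (4C−1)/(4C−4) + 0.615/C = 23.615/20.615 + 0.0999 = 1.2455
τ₀ = 8FD/(πd³) = 8·2220·64.0/(π·10.4³) = 1.13664e+06/3533.9 = 321.64 MPa
τ_max = K·τ₀ = 1.2455 × 321.64 = 400.59 MPa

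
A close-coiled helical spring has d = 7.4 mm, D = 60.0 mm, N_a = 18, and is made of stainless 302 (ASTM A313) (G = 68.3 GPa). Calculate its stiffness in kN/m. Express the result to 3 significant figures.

k = Gd⁴/(8D³N_a) = (68.3×10³ × 7.4⁴) / (8 × 60.0³ × 18)
  = 2.04808e+08 / 3.1104e+07 = 6.5846 N/mm

6.58 kN/m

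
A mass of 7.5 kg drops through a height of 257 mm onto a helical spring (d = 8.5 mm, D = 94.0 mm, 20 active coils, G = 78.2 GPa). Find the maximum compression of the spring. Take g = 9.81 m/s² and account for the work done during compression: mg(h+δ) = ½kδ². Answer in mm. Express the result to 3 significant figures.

137 mm

k = Gd⁴/(8D³N_a) = (78.2×10³)(8.5⁴)/(8·94.0³·20) = 3.0717 N/mm
W = mg = 7.5 × 9.81 = 73.575 N
½kδ² − Wδ − Wh = 0 → δ = (W + √(W² + 2kWh))/k
δ = (73.575 + √(5413.3 + 116164))/3.0717 = (73.575 + 348.68)/3.0717 = 137.47 mm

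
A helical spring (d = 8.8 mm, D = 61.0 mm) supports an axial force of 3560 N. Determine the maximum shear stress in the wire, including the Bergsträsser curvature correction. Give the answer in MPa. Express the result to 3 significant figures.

976 MPa

Spring index C = D/d = 61.0/8.8 = 6.9318
K_B = (4C+2)/(4C−3) = 29.727/24.727 = 1.2022
τ₀ = 8FD/(πd³) = 8·3560·61.0/(π·8.8³) = 1.73728e+06/2140.9 = 811.47 MPa
τ_max = K·τ₀ = 1.2022 × 811.47 = 975.55 MPa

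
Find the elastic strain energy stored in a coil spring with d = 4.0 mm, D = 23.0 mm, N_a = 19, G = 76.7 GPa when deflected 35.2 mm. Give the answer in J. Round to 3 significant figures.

k = Gd⁴/(8D³N_a) = (76.7×10³)(4.0⁴)/(8·23.0³·19) = 10.617 N/mm
U = ½kδ² = 0.5 × 10.617 × 35.2² = 6577.5 N·mm = 6.5775 J

6.58 J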